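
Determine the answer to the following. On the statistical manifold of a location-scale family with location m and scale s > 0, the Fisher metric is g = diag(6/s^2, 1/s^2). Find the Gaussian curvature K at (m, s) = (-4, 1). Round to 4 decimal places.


The metric has the form g = (A dm^2 + B ds^2)/s^2 with A = 6, B = 1.
Substitute u = sqrt(A/B)*m: g = B*(du^2 + ds^2)/s^2, i.e. B times the
Poincare upper half-plane metric, which has constant Gaussian curvature -1.
Scaling a 2D metric by a constant c divides the Gaussian curvature by c,
so K = -1/B = -1/(1) = -1.0000 everywhere (the point (m, s) = (-4, 1) is irrelevant:
the curvature is constant).
The requested Gaussian curvature is K = -1.0000.

-1.0000


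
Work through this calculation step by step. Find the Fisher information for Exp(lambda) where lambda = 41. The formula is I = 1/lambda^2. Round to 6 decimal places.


Fisher information for exponential: I(lambda) = 1/lambda^2.
lambda = 41, lambda^2 = 1681.
I = 1/1681 = 0.000595

0.000595


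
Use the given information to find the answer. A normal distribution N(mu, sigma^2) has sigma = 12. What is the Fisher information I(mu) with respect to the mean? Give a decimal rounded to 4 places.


The Fisher information for the mean of a normal distribution is I(mu) = 1/sigma^2.
sigma = 12, so sigma^2 = 144.
I(mu) = 1/144 = 0.0069

0.0069


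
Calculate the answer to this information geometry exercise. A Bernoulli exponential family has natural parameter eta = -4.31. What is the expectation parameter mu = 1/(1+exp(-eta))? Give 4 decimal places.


Dual coordinate (expectation parameter) for Bernoulli:
mu = 1/(1+exp(-eta)).
eta = -4.31.
exp(-eta) = exp(4.31) = 74.440489.
mu = 1/(1+74.440489) = 0.0133

0.0133


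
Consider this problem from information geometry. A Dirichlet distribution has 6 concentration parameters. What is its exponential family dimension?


Exponential family dimension calculation:
Dirichlet with 6 components has 6 natural parameters.

6


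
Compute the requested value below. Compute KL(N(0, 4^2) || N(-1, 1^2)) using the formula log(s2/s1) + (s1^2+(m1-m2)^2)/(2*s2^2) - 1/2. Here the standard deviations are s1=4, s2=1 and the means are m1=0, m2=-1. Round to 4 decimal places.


KL divergence between normal distributions:
KL = log(s2/s1) + (s1^2 + (m1-m2)^2)/(2*s2^2) - 1/2.
log(1/4) = -1.386294.
(4^2 + (0--1)^2)/(2*1^2) = (16 + 1)/2 = 8.5.
KL = -1.386294 + 8.5 - 0.5 = 6.6137

6.6137


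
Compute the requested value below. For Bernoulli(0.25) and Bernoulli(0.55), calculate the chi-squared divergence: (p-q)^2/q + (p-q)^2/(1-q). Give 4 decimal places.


Chi-squared divergence between Bernoulli distributions:
chi^2 = (p-q)^2/q + (p-q)^2/(1-q).
p = 0.25, q = 0.55, p-q = -0.3.
(p-q)^2 = 0.09.
term1 = 0.09/0.55 = 0.163636.
term2 = 0.09/0.45 = 0.2.
chi^2 = 0.163636 + 0.2 = 0.3636

0.3636


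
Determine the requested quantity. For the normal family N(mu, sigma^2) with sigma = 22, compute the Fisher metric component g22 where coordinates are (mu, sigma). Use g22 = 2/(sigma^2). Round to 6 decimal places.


For the 2-parameter normal family, the Fisher metric has:
  g11 = 1/sigma^2, g22 = 2/sigma^2.
sigma = 22, sigma^2 = 484.
g22 = 0.004132

0.004132


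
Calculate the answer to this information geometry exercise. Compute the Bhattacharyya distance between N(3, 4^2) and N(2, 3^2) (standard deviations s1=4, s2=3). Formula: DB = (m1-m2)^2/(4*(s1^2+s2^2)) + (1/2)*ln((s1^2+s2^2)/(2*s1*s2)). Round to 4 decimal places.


Bhattacharyya distance between two Gaussians:
DB = (m1-m2)^2/(4*(s1^2+s2^2)) + (1/2)*ln((s1^2+s2^2)/(2*s1*s2)).
(m1-m2)^2 = (1)^2 = 1.
s1^2+s2^2 = 16 + 9 = 25.
term1 = 1/100 = 0.01.
term2 = 0.5*ln(25/24.0) = 0.020411.
DB = 0.01 + 0.020411 = 0.0304

0.0304


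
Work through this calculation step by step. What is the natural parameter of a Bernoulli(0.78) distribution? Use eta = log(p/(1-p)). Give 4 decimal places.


Natural parameter for Bernoulli: eta = log(p/(1-p)).
p = 0.78, 1-p = 0.22.
p/(1-p) = 3.545455.
eta = log(3.545455) = 1.2657

1.2657


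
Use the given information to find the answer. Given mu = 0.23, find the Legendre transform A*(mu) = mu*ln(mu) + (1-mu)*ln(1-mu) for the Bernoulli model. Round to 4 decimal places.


Legendre transform for Bernoulli:
A*(mu) = mu*log(mu) + (1-mu)*log(1-mu).
mu = 0.23, 1-mu = 0.77.
mu*log(mu) = 0.23*log(0.23) = -0.338025.
(1-mu)*log(1-mu) = 0.77*log(0.77) = -0.201251.
A* = -0.338025 + -0.201251 = -0.5393

-0.5393


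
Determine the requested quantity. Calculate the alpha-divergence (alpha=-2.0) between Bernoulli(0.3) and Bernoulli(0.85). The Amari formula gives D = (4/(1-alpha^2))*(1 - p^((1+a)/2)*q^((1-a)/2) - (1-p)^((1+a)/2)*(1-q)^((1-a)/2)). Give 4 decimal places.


Amari alpha-divergence:
D = (4/(1-alpha^2))*(1 - p^((1+a)/2)*q^((1-a)/2) - (1-p)^((1+a)/2)*(1-q)^((1-a)/2)).
alpha = -2.0, p = 0.3, q = 0.85.
e1 = (1+alpha)/2 = -0.5, e2 = (1-alpha)/2 = 1.5.
t1 = p^e1 * q^e2 = 0.3^-0.5 * 0.85^1.5 = 1.430763.
t2 = (1-p)^e1 * (1-q)^e2 = 0.7^-0.5 * 0.15^1.5 = 0.069437.
4/(1-alpha^2) = -1.333333.
D = -1.333333*(1 - 1.430763 - 0.069437) = 0.6669

0.6669


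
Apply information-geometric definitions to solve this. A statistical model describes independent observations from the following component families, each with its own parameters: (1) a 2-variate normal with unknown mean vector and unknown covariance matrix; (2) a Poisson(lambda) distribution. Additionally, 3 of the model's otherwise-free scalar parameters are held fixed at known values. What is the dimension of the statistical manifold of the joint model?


The dimension of a statistical manifold equals the number of free
(independent) real parameters of the model. For a product of independent
blocks the parameter counts add.
- 2-variate normal: 2 (mean) + 2*3/2 = 3 (symmetric covariance) = 5.
- Poisson (lambda): 1.
Total = 5 + 1 = 6.
3 parameter(s) fixed at known values: 6 - 3 = 3.
Dimension = 3

3


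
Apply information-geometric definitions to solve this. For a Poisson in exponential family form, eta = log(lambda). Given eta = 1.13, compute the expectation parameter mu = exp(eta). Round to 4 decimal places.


Expectation parameter for Poisson exponential family:
mu = exp(eta).
eta = 1.13.
mu = exp(1.13) = 3.0957

3.0957


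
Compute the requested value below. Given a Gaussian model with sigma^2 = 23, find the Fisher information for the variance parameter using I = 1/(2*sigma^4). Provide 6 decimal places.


Fisher information for variance: I(sigma^2) = 1/(2*sigma^4).
sigma^2 = 23, so sigma^4 = 529.
I = 1/(2*529) = 1/1058 = 0.000945

0.000945


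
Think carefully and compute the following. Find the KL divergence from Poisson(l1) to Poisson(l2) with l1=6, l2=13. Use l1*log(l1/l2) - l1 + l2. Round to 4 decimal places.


KL divergence for Poisson:
KL = l1*log(l1/l2) - l1 + l2.
l1 = 6, l2 = 13.
log(6/13) = -0.77319.
l1*log(l1/l2) = 6 * -0.77319 = -4.639139.
KL = -4.639139 - 6 + 13 = 2.3609

2.3609


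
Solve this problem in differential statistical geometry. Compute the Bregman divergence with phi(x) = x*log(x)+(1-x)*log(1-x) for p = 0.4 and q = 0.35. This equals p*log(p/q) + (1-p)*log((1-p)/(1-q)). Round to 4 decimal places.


Bregman divergence with negative entropy generator:
D = p*log(p/q) + (1-p)*log((1-p)/(1-q)).
p = 0.4, q = 0.35.
p*log(p/q) = 0.4*log(0.4/0.35) = 0.053413.
(1-p)*log((1-p)/(1-q)) = 0.6*log(0.6/0.65) = -0.048026.
D = 0.053413 + -0.048026 = 0.0054

0.0054


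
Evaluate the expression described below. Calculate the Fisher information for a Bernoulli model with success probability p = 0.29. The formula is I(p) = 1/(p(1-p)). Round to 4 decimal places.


For Bernoulli(p), Fisher information is I(p) = 1/(p*(1-p)).
p = 0.29, 1-p = 0.71.
p*(1-p) = 0.2059.
I(p) = 1/0.2059 = 4.8567

4.8567


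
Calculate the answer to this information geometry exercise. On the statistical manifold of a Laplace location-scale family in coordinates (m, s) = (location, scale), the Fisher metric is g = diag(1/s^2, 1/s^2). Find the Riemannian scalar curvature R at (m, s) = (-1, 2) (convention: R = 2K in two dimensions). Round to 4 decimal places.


The metric has the form g = (A dm^2 + B ds^2)/s^2 with A = 1, B = 1.
Substitute u = sqrt(A/B)*m: g = B*(du^2 + ds^2)/s^2, i.e. B times the
Poincare upper half-plane metric, which has constant Gaussian curvature -1.
Scaling a 2D metric by a constant c divides the Gaussian curvature by c,
so K = -1/B = -1/(1) = -1.0000 everywhere (the point (m, s) = (-1, 2) is irrelevant:
the curvature is constant).
Scalar curvature in dimension 2: R = 2K = -2/(1) = -2.0000.

-2.0000


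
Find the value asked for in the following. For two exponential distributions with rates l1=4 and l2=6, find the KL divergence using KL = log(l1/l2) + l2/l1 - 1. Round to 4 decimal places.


KL divergence for exponential family:
KL = log(l1/l2) + l2/l1 - 1.
log(4/6) = -0.405465.
6/4 = 1.5.
KL = -0.405465 + 1.5 - 1 = 0.0945

0.0945


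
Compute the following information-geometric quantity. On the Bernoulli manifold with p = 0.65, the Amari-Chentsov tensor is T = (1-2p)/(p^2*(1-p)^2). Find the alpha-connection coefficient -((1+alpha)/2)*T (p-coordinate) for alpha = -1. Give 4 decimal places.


Skewness (Amari-Chentsov) tensor: T = (1-2p)/(p^2*(1-p)^2).
p = 0.65, 1-2p = -0.3, p^2 = 0.4225, (1-p)^2 = 0.1225.
T = -0.3/(0.4225 * 0.1225) = -5.796401.
In the p-coordinate, Gamma^(alpha) = Gamma^(0) - (alpha/2)*T with Gamma^(0) = (1/2)*g'(p) = -T/2,
so Gamma^(alpha) = -((1+alpha)/2)*T.
alpha = -1, -(1+alpha)/2 = 0.0.
Gamma = 0.0 * -5.796401 = 0.0000

0.0000


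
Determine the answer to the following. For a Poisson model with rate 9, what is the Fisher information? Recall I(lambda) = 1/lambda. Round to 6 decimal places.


Fisher information for Poisson: I(lambda) = 1/lambda.
lambda = 9.
I(lambda) = 1/9 = 0.111111

0.111111


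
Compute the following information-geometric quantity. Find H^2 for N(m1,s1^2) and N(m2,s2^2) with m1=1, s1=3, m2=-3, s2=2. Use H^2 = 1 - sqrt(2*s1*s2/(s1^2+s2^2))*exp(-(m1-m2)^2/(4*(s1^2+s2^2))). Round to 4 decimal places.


Squared Hellinger distance for Gaussians:
H^2 = 1 - sqrt(2*s1*s2/(s1^2+s2^2)) * exp(-(m1-m2)^2/(4*(s1^2+s2^2))).
s1^2 = 9, s2^2 = 4, s1^2+s2^2 = 13.
sqrt(2*3*2/(13)) = 0.960769.
(m1-m2)^2 = (4)^2 = 16.
exp(-16/(4*13)) = exp(-0.307692) = 0.735141.
H^2 = 1 - 0.960769*0.735141 = 0.2937

0.2937


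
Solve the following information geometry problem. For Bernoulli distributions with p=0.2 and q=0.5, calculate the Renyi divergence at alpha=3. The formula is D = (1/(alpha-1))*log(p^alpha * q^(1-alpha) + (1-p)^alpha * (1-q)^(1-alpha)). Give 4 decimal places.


Renyi divergence of order alpha between Bernoulli distributions:
D = (1/(alpha-1))*log(p^alpha * q^(1-alpha) + (1-p)^alpha * (1-q)^(1-alpha)).
alpha = 3, p = 0.2, q = 0.5.
p^alpha * q^(1-alpha) = 0.2^3 * 0.5^-2 = 0.032.
(1-p)^alpha * (1-q)^(1-alpha) = 0.8^3 * 0.5^-2 = 2.048.
sum = 0.032 + 2.048 = 2.08.
D = (1/2)*log(2.08) = 0.3662

0.3662


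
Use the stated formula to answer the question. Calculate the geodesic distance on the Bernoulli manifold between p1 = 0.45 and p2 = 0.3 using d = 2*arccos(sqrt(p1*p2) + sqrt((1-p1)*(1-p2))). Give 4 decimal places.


Geodesic distance on Bernoulli manifold:
d(p1,p2) = 2*arccos(sqrt(p1*p2) + sqrt((1-p1)*(1-p2))).
sqrt(p1*p2) = sqrt(0.45*0.3) = 0.367423.
sqrt((1-p1)*(1-p2)) = sqrt(0.55*0.7) = 0.620484.
arg = 0.367423 + 0.620484 = 0.987907.
d = 2*arccos(0.987907) = 0.3113

0.3113


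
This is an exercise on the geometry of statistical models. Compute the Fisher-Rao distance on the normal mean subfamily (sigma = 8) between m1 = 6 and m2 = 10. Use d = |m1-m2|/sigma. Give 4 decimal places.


On the fixed-variance normal subfamily, geodesic distance = |m1-m2|/sigma.
|6 - 10| = 4.
sigma = 8.
d = 4/8 = 0.5000

0.5000


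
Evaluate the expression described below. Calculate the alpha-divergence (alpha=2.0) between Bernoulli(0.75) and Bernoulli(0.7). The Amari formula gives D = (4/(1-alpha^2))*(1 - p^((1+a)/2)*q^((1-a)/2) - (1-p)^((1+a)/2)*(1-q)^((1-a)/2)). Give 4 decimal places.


Amari alpha-divergence:
D = (4/(1-alpha^2))*(1 - p^((1+a)/2)*q^((1-a)/2) - (1-p)^((1+a)/2)*(1-q)^((1-a)/2)).
alpha = 2.0, p = 0.75, q = 0.7.
e1 = (1+alpha)/2 = 1.5, e2 = (1-alpha)/2 = -0.5.
t1 = p^e1 * q^e2 = 0.75^1.5 * 0.7^-0.5 = 0.776324.
t2 = (1-p)^e1 * (1-q)^e2 = 0.25^1.5 * 0.3^-0.5 = 0.228218.
4/(1-alpha^2) = -1.333333.
D = -1.333333*(1 - 0.776324 - 0.228218) = 0.0061

0.0061


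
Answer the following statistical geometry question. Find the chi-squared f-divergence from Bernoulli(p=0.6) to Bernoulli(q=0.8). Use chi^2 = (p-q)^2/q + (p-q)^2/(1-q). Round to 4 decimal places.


Chi-squared divergence between Bernoulli distributions:
chi^2 = (p-q)^2/q + (p-q)^2/(1-q).
p = 0.6, q = 0.8, p-q = -0.2.
(p-q)^2 = 0.04.
term1 = 0.04/0.8 = 0.05.
term2 = 0.04/0.2 = 0.2.
chi^2 = 0.05 + 0.2 = 0.2500

0.2500


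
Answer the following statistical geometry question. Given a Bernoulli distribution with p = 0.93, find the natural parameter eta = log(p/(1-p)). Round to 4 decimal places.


Natural parameter for Bernoulli: eta = log(p/(1-p)).
p = 0.93, 1-p = 0.07.
p/(1-p) = 13.285714.
eta = log(13.285714) = 2.5867

2.5867


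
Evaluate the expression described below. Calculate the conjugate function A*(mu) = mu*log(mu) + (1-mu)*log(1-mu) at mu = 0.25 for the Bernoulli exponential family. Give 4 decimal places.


Legendre transform for Bernoulli:
A*(mu) = mu*log(mu) + (1-mu)*log(1-mu).
mu = 0.25, 1-mu = 0.75.
mu*log(mu) = 0.25*log(0.25) = -0.346574.
(1-mu)*log(1-mu) = 0.75*log(0.75) = -0.215762.
A* = -0.346574 + -0.215762 = -0.5623

-0.5623


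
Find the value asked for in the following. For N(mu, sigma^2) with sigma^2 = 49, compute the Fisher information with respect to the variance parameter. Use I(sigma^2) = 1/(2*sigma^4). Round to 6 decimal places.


Fisher information for variance: I(sigma^2) = 1/(2*sigma^4).
sigma^2 = 49, so sigma^4 = 2401.
I = 1/(2*2401) = 1/4802 = 0.000208

0.000208


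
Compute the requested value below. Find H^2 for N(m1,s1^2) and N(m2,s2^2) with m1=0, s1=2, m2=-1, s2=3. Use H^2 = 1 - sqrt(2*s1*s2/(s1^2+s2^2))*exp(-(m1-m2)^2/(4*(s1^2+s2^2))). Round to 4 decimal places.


Squared Hellinger distance for Gaussians:
H^2 = 1 - sqrt(2*s1*s2/(s1^2+s2^2)) * exp(-(m1-m2)^2/(4*(s1^2+s2^2))).
s1^2 = 4, s2^2 = 9, s1^2+s2^2 = 13.
sqrt(2*2*3/(13)) = 0.960769.
(m1-m2)^2 = (1)^2 = 1.
exp(-1/(4*13)) = exp(-0.019231) = 0.980953.
H^2 = 1 - 0.960769*0.980953 = 0.0575

0.0575


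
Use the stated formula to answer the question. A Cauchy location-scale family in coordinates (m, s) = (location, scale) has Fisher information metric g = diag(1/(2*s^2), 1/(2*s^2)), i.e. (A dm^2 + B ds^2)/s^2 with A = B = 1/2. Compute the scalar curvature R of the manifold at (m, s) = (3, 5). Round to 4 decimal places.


The metric has the form g = (A dm^2 + B ds^2)/s^2 with A = 1/2, B = 1/2.
Substitute u = sqrt(A/B)*m: g = B*(du^2 + ds^2)/s^2, i.e. B times the
Poincare upper half-plane metric, which has constant Gaussian curvature -1.
Scaling a 2D metric by a constant c divides the Gaussian curvature by c,
so K = -1/B = -1/(1/2) = -2.0000 everywhere (the point (m, s) = (3, 5) is irrelevant:
the curvature is constant).
Scalar curvature in dimension 2: R = 2K = -2/(1/2) = -4.0000.

-4.0000


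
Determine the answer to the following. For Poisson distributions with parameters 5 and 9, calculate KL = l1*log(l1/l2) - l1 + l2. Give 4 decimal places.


KL divergence for Poisson:
KL = l1*log(l1/l2) - l1 + l2.
l1 = 5, l2 = 9.
log(5/9) = -0.587787.
l1*log(l1/l2) = 5 * -0.587787 = -2.938933.
KL = -2.938933 - 5 + 9 = 1.0611

1.0611


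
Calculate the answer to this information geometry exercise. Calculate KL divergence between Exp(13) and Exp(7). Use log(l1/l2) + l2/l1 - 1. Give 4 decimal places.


KL divergence for exponential family:
KL = log(l1/l2) + l2/l1 - 1.
log(13/7) = 0.619039.
7/13 = 0.538462.
KL = 0.619039 + 0.538462 - 1 = 0.1575

0.1575


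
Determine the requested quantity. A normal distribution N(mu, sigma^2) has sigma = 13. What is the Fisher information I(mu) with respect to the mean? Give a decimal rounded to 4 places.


The Fisher information for the mean of a normal distribution is I(mu) = 1/sigma^2.
sigma = 13, so sigma^2 = 169.
I(mu) = 1/169 = 0.0059

0.0059


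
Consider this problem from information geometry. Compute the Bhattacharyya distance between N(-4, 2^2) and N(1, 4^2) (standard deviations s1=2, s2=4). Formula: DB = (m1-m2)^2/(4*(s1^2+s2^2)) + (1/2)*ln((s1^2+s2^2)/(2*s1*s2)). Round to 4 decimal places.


Bhattacharyya distance between two Gaussians:
DB = (m1-m2)^2/(4*(s1^2+s2^2)) + (1/2)*ln((s1^2+s2^2)/(2*s1*s2)).
(m1-m2)^2 = (-5)^2 = 25.
s1^2+s2^2 = 4 + 16 = 20.
term1 = 25/80 = 0.3125.
term2 = 0.5*ln(20/16.0) = 0.111572.
DB = 0.3125 + 0.111572 = 0.4241

0.4241


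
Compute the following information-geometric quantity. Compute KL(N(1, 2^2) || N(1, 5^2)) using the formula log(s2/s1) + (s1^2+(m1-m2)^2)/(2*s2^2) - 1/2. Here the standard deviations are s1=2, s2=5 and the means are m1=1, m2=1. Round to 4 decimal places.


KL divergence between normal distributions:
KL = log(s2/s1) + (s1^2 + (m1-m2)^2)/(2*s2^2) - 1/2.
log(5/2) = 0.916291.
(2^2 + (1-1)^2)/(2*5^2) = (4 + 0)/50 = 0.08.
KL = 0.916291 + 0.08 - 0.5 = 0.4963

0.4963


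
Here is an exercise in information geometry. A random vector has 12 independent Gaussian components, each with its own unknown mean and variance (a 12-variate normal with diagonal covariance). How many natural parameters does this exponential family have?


Exponential family dimension calculation:
Each univariate normal has two natural parameters (mu/sigma^2 and -1/(2 sigma^2)).
With 12 independent components, dim = 2 * 12 = 24.

24


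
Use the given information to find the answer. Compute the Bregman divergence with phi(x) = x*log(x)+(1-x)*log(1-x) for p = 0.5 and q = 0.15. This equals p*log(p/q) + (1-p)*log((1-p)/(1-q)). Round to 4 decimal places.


Bregman divergence with negative entropy generator:
D = p*log(p/q) + (1-p)*log((1-p)/(1-q)).
p = 0.5, q = 0.15.
p*log(p/q) = 0.5*log(0.5/0.15) = 0.601986.
(1-p)*log((1-p)/(1-q)) = 0.5*log(0.5/0.85) = -0.265314.
D = 0.601986 + -0.265314 = 0.3367

0.3367


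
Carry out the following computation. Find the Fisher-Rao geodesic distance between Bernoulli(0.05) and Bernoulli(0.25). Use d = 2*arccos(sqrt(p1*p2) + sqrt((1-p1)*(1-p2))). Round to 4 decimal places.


Geodesic distance on Bernoulli manifold:
d(p1,p2) = 2*arccos(sqrt(p1*p2) + sqrt((1-p1)*(1-p2))).
sqrt(p1*p2) = sqrt(0.05*0.25) = 0.111803.
sqrt((1-p1)*(1-p2)) = sqrt(0.95*0.75) = 0.844097.
arg = 0.111803 + 0.844097 = 0.955901.
d = 2*arccos(0.955901) = 0.5962

0.5962


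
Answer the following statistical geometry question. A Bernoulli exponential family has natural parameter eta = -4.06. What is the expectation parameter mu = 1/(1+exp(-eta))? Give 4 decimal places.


Dual coordinate (expectation parameter) for Bernoulli:
mu = 1/(1+exp(-eta)).
eta = -4.06.
exp(-eta) = exp(4.06) = 57.974311.
mu = 1/(1+57.974311) = 0.0170

0.0170


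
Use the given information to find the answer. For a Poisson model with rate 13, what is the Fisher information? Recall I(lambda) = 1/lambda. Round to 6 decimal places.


Fisher information for Poisson: I(lambda) = 1/lambda.
lambda = 13.
I(lambda) = 1/13 = 0.076923

0.076923


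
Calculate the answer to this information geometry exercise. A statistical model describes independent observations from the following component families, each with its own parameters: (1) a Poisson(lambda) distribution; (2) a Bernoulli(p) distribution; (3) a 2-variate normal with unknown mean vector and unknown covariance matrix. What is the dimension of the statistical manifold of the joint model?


The dimension of a statistical manifold equals the number of free
(independent) real parameters of the model. For a product of independent
blocks the parameter counts add.
- Poisson (lambda): 1.
- Bernoulli (p): 1.
- 2-variate normal: 2 (mean) + 2*3/2 = 3 (symmetric covariance) = 5.
Total = 1 + 1 + 5 = 7.
Dimension = 7

7


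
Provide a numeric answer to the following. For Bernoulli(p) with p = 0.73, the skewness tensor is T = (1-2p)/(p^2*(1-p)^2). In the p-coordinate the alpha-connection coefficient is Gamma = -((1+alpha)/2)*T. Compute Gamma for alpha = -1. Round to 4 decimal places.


Skewness (Amari-Chentsov) tensor: T = (1-2p)/(p^2*(1-p)^2).
p = 0.73, 1-2p = -0.46, p^2 = 0.5329, (1-p)^2 = 0.0729.
T = -0.46/(0.5329 * 0.0729) = -11.840896.
In the p-coordinate, Gamma^(alpha) = Gamma^(0) - (alpha/2)*T with Gamma^(0) = (1/2)*g'(p) = -T/2,
so Gamma^(alpha) = -((1+alpha)/2)*T.
alpha = -1, -(1+alpha)/2 = 0.0.
Gamma = 0.0 * -11.840896 = 0.0000

0.0000


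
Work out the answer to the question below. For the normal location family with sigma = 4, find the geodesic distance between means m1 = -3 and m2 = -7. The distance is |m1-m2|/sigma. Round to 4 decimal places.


On the fixed-variance normal subfamily, geodesic distance = |m1-m2|/sigma.
|-3 - -7| = 4.
sigma = 4.
d = 4/4 = 1.0000

1.0000


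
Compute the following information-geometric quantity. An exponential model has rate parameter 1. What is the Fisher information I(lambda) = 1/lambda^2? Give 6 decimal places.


Fisher information for exponential: I(lambda) = 1/lambda^2.
lambda = 1, lambda^2 = 1.
I = 1/1 = 1.000000

1.000000


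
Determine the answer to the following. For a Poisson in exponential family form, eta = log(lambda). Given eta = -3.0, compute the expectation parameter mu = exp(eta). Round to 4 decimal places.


Expectation parameter for Poisson exponential family:
mu = exp(eta).
eta = -3.0.
mu = exp(-3.0) = 0.0498

0.0498


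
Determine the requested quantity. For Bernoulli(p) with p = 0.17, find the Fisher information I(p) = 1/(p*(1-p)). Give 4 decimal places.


For Bernoulli(p), Fisher information is I(p) = 1/(p*(1-p)).
p = 0.17, 1-p = 0.83.
p*(1-p) = 0.1411.
I(p) = 1/0.1411 = 7.0872

7.0872


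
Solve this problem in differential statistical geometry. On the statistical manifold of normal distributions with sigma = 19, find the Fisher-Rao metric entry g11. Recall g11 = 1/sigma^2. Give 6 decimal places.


For the 2-parameter normal family, the Fisher metric has:
  g11 = 1/sigma^2, g22 = 2/sigma^2.
sigma = 19, sigma^2 = 361.
g11 = 0.002770

0.002770


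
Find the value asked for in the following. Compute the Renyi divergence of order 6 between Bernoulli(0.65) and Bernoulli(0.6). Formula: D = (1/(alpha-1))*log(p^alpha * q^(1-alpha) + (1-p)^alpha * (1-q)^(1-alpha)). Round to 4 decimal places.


Renyi divergence of order alpha between Bernoulli distributions:
D = (1/(alpha-1))*log(p^alpha * q^(1-alpha) + (1-p)^alpha * (1-q)^(1-alpha)).
alpha = 6, p = 0.65, q = 0.6.
p^alpha * q^(1-alpha) = 0.65^6 * 0.6^-5 = 0.969893.
(1-p)^alpha * (1-q)^(1-alpha) = 0.35^6 * 0.4^-5 = 0.179518.
sum = 0.969893 + 0.179518 = 1.149411.
D = (1/5)*log(1.149411) = 0.0278

0.0278


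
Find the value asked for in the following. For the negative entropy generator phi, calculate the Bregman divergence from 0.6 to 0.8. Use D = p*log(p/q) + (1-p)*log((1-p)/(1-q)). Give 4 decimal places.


Bregman divergence with negative entropy generator:
D = p*log(p/q) + (1-p)*log((1-p)/(1-q)).
p = 0.6, q = 0.8.
p*log(p/q) = 0.6*log(0.6/0.8) = -0.172609.
(1-p)*log((1-p)/(1-q)) = 0.4*log(0.4/0.2) = 0.277259.
D = -0.172609 + 0.277259 = 0.1046

0.1046


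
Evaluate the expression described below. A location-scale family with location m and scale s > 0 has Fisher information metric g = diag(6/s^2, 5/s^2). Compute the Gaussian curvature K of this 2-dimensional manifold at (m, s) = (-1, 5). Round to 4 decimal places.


The metric has the form g = (A dm^2 + B ds^2)/s^2 with A = 6, B = 5.
Substitute u = sqrt(A/B)*m: g = B*(du^2 + ds^2)/s^2, i.e. B times the
Poincare upper half-plane metric, which has constant Gaussian curvature -1.
Scaling a 2D metric by a constant c divides the Gaussian curvature by c,
so K = -1/B = -1/(5) = -0.2000 everywhere (the point (m, s) = (-1, 5) is irrelevant:
the curvature is constant).
The requested Gaussian curvature is K = -0.2000.

-0.2000


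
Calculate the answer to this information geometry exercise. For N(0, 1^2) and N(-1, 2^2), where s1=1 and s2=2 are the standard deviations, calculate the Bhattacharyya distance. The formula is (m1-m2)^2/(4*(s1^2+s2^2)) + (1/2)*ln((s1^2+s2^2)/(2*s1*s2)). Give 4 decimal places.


Bhattacharyya distance between two Gaussians:
DB = (m1-m2)^2/(4*(s1^2+s2^2)) + (1/2)*ln((s1^2+s2^2)/(2*s1*s2)).
(m1-m2)^2 = (1)^2 = 1.
s1^2+s2^2 = 1 + 4 = 5.
term1 = 1/20 = 0.05.
term2 = 0.5*ln(5/4.0) = 0.111572.
DB = 0.05 + 0.111572 = 0.1616

0.1616


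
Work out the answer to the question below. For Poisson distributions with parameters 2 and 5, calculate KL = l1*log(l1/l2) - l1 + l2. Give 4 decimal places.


KL divergence for Poisson:
KL = l1*log(l1/l2) - l1 + l2.
l1 = 2, l2 = 5.
log(2/5) = -0.916291.
l1*log(l1/l2) = 2 * -0.916291 = -1.832581.
KL = -1.832581 - 2 + 5 = 1.1674

1.1674


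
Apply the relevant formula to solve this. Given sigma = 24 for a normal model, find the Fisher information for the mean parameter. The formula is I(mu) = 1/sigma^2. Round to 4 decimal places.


The Fisher information for the mean of a normal distribution is I(mu) = 1/sigma^2.
sigma = 24, so sigma^2 = 576.
I(mu) = 1/576 = 0.0017

0.0017


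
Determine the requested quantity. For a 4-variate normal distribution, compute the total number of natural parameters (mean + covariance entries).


Exponential family dimension calculation:
For 4-dim MVN: mean has 4 params, covariance has 4*5/2 = 10 unique entries.
Total dim = 4 + 10 = 14.

14


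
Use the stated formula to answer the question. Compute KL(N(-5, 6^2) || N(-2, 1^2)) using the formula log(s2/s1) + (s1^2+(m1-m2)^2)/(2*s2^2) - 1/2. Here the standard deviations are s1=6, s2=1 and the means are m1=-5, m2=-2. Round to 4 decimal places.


KL divergence between normal distributions:
KL = log(s2/s1) + (s1^2 + (m1-m2)^2)/(2*s2^2) - 1/2.
log(1/6) = -1.791759.
(6^2 + (-5--2)^2)/(2*1^2) = (36 + 9)/2 = 22.5.
KL = -1.791759 + 22.5 - 0.5 = 20.2082

20.2082


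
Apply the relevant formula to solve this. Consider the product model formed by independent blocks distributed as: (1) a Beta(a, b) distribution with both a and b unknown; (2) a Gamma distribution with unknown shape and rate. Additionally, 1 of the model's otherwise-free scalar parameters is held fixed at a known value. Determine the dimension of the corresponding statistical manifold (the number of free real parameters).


The dimension of a statistical manifold equals the number of free
(independent) real parameters of the model. For a product of independent
blocks the parameter counts add.
- Beta (a, b): 2.
- Gamma (shape, rate): 2.
Total = 2 + 2 = 4.
1 parameter(s) fixed at known values: 4 - 1 = 3.
Dimension = 3

3


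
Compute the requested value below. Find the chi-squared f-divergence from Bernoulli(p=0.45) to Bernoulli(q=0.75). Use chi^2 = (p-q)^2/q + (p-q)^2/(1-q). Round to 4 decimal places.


Chi-squared divergence between Bernoulli distributions:
chi^2 = (p-q)^2/q + (p-q)^2/(1-q).
p = 0.45, q = 0.75, p-q = -0.3.
(p-q)^2 = 0.09.
term1 = 0.09/0.75 = 0.12.
term2 = 0.09/0.25 = 0.36.
chi^2 = 0.12 + 0.36 = 0.4800

0.4800


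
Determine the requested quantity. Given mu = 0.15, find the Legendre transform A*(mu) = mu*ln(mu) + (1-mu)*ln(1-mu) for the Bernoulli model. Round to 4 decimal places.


Legendre transform for Bernoulli:
A*(mu) = mu*log(mu) + (1-mu)*log(1-mu).
mu = 0.15, 1-mu = 0.85.
mu*log(mu) = 0.15*log(0.15) = -0.284568.
(1-mu)*log(1-mu) = 0.85*log(0.85) = -0.138141.
A* = -0.284568 + -0.138141 = -0.4227

-0.4227


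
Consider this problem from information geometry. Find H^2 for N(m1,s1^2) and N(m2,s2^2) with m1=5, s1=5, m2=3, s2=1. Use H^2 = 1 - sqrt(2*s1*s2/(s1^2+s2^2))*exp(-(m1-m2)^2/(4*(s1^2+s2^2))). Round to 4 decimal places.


Squared Hellinger distance for Gaussians:
H^2 = 1 - sqrt(2*s1*s2/(s1^2+s2^2)) * exp(-(m1-m2)^2/(4*(s1^2+s2^2))).
s1^2 = 25, s2^2 = 1, s1^2+s2^2 = 26.
sqrt(2*5*1/(26)) = 0.620174.
(m1-m2)^2 = (2)^2 = 4.
exp(-4/(4*26)) = exp(-0.038462) = 0.962269.
H^2 = 1 - 0.620174*0.962269 = 0.4032

0.4032


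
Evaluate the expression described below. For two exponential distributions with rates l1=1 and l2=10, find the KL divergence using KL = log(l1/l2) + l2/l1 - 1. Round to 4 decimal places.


KL divergence for exponential family:
KL = log(l1/l2) + l2/l1 - 1.
log(1/10) = -2.302585.
10/1 = 10.0.
KL = -2.302585 + 10.0 - 1 = 6.6974

6.6974


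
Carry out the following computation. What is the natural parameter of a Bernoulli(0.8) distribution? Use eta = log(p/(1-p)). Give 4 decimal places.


Natural parameter for Bernoulli: eta = log(p/(1-p)).
p = 0.8, 1-p = 0.2.
p/(1-p) = 4.0.
eta = log(4.0) = 1.3863

1.3863


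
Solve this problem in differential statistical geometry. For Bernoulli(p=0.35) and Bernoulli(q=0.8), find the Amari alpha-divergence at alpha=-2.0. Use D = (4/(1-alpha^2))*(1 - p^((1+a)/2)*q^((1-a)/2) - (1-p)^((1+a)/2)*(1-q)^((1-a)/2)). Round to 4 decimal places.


Amari alpha-divergence:
D = (4/(1-alpha^2))*(1 - p^((1+a)/2)*q^((1-a)/2) - (1-p)^((1+a)/2)*(1-q)^((1-a)/2)).
alpha = -2.0, p = 0.35, q = 0.8.
e1 = (1+alpha)/2 = -0.5, e2 = (1-alpha)/2 = 1.5.
t1 = p^e1 * q^e2 = 0.35^-0.5 * 0.8^1.5 = 1.209486.
t2 = (1-p)^e1 * (1-q)^e2 = 0.65^-0.5 * 0.2^1.5 = 0.11094.
4/(1-alpha^2) = -1.333333.
D = -1.333333*(1 - 1.209486 - 0.11094) = 0.4272

0.4272


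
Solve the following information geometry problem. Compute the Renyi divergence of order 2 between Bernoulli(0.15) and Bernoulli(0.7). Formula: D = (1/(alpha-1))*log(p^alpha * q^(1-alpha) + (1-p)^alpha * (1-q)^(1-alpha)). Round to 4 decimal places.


Renyi divergence of order alpha between Bernoulli distributions:
D = (1/(alpha-1))*log(p^alpha * q^(1-alpha) + (1-p)^alpha * (1-q)^(1-alpha)).
alpha = 2, p = 0.15, q = 0.7.
p^alpha * q^(1-alpha) = 0.15^2 * 0.7^-1 = 0.032143.
(1-p)^alpha * (1-q)^(1-alpha) = 0.85^2 * 0.3^-1 = 2.408333.
sum = 0.032143 + 2.408333 = 2.440476.
D = (1/1)*log(2.440476) = 0.8922

0.8922


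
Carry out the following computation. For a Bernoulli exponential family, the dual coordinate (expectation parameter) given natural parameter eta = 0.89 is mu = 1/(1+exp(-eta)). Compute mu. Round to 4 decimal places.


Dual coordinate (expectation parameter) for Bernoulli:
mu = 1/(1+exp(-eta)).
eta = 0.89.
exp(-eta) = exp(-0.89) = 0.410656.
mu = 1/(1+0.410656) = 0.7089

0.7089


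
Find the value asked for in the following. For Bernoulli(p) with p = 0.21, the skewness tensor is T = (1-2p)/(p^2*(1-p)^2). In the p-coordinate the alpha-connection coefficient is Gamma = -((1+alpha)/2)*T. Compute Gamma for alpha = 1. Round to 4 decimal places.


Skewness (Amari-Chentsov) tensor: T = (1-2p)/(p^2*(1-p)^2).
p = 0.21, 1-2p = 0.58, p^2 = 0.0441, (1-p)^2 = 0.6241.
T = 0.58/(0.0441 * 0.6241) = 21.07343.
In the p-coordinate, Gamma^(alpha) = Gamma^(0) - (alpha/2)*T with Gamma^(0) = (1/2)*g'(p) = -T/2,
so Gamma^(alpha) = -((1+alpha)/2)*T.
alpha = 1, -(1+alpha)/2 = -1.0.
Gamma = -1.0 * 21.07343 = -21.0734

-21.0734


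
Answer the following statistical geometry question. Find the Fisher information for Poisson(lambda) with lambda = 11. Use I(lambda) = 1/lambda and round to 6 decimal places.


Fisher information for Poisson: I(lambda) = 1/lambda.
lambda = 11.
I(lambda) = 1/11 = 0.090909

0.090909


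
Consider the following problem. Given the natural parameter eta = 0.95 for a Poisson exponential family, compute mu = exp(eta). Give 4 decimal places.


Expectation parameter for Poisson exponential family:
mu = exp(eta).
eta = 0.95.
mu = exp(0.95) = 2.5857

2.5857


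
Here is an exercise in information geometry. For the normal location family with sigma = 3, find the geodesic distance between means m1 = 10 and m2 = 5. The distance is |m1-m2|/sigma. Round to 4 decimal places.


On the fixed-variance normal subfamily, geodesic distance = |m1-m2|/sigma.
|10 - 5| = 5.
sigma = 3.
d = 5/3 = 1.6667

1.6667


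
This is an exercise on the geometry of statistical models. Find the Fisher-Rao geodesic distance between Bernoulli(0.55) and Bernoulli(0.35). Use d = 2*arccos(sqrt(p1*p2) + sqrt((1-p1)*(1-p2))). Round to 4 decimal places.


Geodesic distance on Bernoulli manifold:
d(p1,p2) = 2*arccos(sqrt(p1*p2) + sqrt((1-p1)*(1-p2))).
sqrt(p1*p2) = sqrt(0.55*0.35) = 0.438748.
sqrt((1-p1)*(1-p2)) = sqrt(0.45*0.65) = 0.540833.
arg = 0.438748 + 0.540833 = 0.979581.
d = 2*arccos(0.979581) = 0.4049

0.4049


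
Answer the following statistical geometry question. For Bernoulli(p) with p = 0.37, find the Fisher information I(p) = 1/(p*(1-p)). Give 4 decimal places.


For Bernoulli(p), Fisher information is I(p) = 1/(p*(1-p)).
p = 0.37, 1-p = 0.63.
p*(1-p) = 0.2331.
I(p) = 1/0.2331 = 4.2900

4.2900


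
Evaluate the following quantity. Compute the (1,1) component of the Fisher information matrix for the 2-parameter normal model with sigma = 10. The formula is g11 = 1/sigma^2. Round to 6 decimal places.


For the 2-parameter normal family, the Fisher metric has:
  g11 = 1/sigma^2, g22 = 2/sigma^2.
sigma = 10, sigma^2 = 100.
g11 = 0.010000

0.010000


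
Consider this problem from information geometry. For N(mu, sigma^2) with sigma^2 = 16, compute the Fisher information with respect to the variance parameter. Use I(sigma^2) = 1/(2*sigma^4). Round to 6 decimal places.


Fisher information for variance: I(sigma^2) = 1/(2*sigma^4).
sigma^2 = 16, so sigma^4 = 256.
I = 1/(2*256) = 1/512 = 0.001953

0.001953


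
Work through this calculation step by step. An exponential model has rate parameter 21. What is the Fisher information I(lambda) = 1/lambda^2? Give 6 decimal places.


Fisher information for exponential: I(lambda) = 1/lambda^2.
lambda = 21, lambda^2 = 441.
I = 1/441 = 0.002268

0.002268


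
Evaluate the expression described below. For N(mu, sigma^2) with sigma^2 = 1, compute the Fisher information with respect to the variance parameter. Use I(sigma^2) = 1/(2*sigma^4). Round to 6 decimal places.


Fisher information for variance: I(sigma^2) = 1/(2*sigma^4).
sigma^2 = 1, so sigma^4 = 1.
I = 1/(2*1) = 1/2 = 0.500000

0.500000


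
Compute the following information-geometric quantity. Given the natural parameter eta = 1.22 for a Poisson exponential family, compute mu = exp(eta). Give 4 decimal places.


Expectation parameter for Poisson exponential family:
mu = exp(eta).
eta = 1.22.
mu = exp(1.22) = 3.3872

3.3872


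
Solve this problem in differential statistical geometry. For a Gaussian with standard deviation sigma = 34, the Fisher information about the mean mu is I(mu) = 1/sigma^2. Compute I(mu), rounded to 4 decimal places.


The Fisher information for the mean of a normal distribution is I(mu) = 1/sigma^2.
sigma = 34, so sigma^2 = 1156.
I(mu) = 1/1156 = 0.0009

0.0009


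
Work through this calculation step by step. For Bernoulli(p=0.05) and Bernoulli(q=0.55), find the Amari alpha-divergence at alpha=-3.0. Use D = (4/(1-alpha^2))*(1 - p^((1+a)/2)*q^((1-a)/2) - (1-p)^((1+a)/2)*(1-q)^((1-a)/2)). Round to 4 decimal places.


Amari alpha-divergence:
D = (4/(1-alpha^2))*(1 - p^((1+a)/2)*q^((1-a)/2) - (1-p)^((1+a)/2)*(1-q)^((1-a)/2)).
alpha = -3.0, p = 0.05, q = 0.55.
e1 = (1+alpha)/2 = -1.0, e2 = (1-alpha)/2 = 2.0.
t1 = p^e1 * q^e2 = 0.05^-1.0 * 0.55^2.0 = 6.05.
t2 = (1-p)^e1 * (1-q)^e2 = 0.95^-1.0 * 0.45^2.0 = 0.213158.
4/(1-alpha^2) = -0.5.
D = -0.5*(1 - 6.05 - 0.213158) = 2.6316

2.6316


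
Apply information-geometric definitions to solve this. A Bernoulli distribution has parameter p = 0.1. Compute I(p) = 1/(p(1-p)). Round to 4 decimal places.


For Bernoulli(p), Fisher information is I(p) = 1/(p*(1-p)).
p = 0.1, 1-p = 0.9.
p*(1-p) = 0.09.
I(p) = 1/0.09 = 11.1111

11.1111


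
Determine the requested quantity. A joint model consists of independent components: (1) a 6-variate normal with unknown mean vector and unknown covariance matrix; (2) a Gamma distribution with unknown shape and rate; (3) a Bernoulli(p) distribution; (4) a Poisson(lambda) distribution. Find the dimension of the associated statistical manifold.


The dimension of a statistical manifold equals the number of free
(independent) real parameters of the model. For a product of independent
blocks the parameter counts add.
- 6-variate normal: 6 (mean) + 6*7/2 = 21 (symmetric covariance) = 27.
- Gamma (shape, rate): 2.
- Bernoulli (p): 1.
- Poisson (lambda): 1.
Total = 27 + 2 + 1 + 1 = 31.
Dimension = 31

31


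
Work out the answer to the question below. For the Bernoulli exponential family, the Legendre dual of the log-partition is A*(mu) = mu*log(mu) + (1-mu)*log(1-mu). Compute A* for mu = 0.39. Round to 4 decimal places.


Legendre transform for Bernoulli:
A*(mu) = mu*log(mu) + (1-mu)*log(1-mu).
mu = 0.39, 1-mu = 0.61.
mu*log(mu) = 0.39*log(0.39) = -0.367227.
(1-mu)*log(1-mu) = 0.61*log(0.61) = -0.301521.
A* = -0.367227 + -0.301521 = -0.6687

-0.6687


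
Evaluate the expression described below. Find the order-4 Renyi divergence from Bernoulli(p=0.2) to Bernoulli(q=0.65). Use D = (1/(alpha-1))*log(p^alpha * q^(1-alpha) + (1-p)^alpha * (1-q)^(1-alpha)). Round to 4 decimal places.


Renyi divergence of order alpha between Bernoulli distributions:
D = (1/(alpha-1))*log(p^alpha * q^(1-alpha) + (1-p)^alpha * (1-q)^(1-alpha)).
alpha = 4, p = 0.2, q = 0.65.
p^alpha * q^(1-alpha) = 0.2^4 * 0.65^-3 = 0.005826.
(1-p)^alpha * (1-q)^(1-alpha) = 0.8^4 * 0.35^-3 = 9.553353.
sum = 0.005826 + 9.553353 = 9.559179.
D = (1/3)*log(9.559179) = 0.7525

0.7525


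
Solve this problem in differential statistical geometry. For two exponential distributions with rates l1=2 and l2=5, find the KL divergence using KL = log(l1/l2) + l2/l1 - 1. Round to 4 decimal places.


KL divergence for exponential family:
KL = log(l1/l2) + l2/l1 - 1.
log(2/5) = -0.916291.
5/2 = 2.5.
KL = -0.916291 + 2.5 - 1 = 0.5837

0.5837


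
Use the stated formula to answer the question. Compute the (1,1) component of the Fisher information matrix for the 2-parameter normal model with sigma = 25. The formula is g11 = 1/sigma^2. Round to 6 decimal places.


For the 2-parameter normal family, the Fisher metric has:
  g11 = 1/sigma^2, g22 = 2/sigma^2.
sigma = 25, sigma^2 = 625.
g11 = 0.001600

0.001600


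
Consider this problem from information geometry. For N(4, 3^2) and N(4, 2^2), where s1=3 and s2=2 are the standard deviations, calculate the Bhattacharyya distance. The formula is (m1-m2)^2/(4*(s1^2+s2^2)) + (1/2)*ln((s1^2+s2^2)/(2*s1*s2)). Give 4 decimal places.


Bhattacharyya distance between two Gaussians:
DB = (m1-m2)^2/(4*(s1^2+s2^2)) + (1/2)*ln((s1^2+s2^2)/(2*s1*s2)).
(m1-m2)^2 = (0)^2 = 0.
s1^2+s2^2 = 9 + 4 = 13.
term1 = 0/52 = 0.0.
term2 = 0.5*ln(13/12.0) = 0.040021.
DB = 0.0 + 0.040021 = 0.0400

0.0400


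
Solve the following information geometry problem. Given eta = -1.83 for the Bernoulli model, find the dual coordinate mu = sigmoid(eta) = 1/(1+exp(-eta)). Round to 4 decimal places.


Dual coordinate (expectation parameter) for Bernoulli:
mu = 1/(1+exp(-eta)).
eta = -1.83.
exp(-eta) = exp(1.83) = 6.233887.
mu = 1/(1+6.233887) = 0.1382

0.1382


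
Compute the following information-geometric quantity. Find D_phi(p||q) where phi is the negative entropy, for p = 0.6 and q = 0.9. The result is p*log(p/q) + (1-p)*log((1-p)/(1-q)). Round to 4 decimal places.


Bregman divergence with negative entropy generator:
D = p*log(p/q) + (1-p)*log((1-p)/(1-q)).
p = 0.6, q = 0.9.
p*log(p/q) = 0.6*log(0.6/0.9) = -0.243279.
(1-p)*log((1-p)/(1-q)) = 0.4*log(0.4/0.1) = 0.554518.
D = -0.243279 + 0.554518 = 0.3112

0.3112


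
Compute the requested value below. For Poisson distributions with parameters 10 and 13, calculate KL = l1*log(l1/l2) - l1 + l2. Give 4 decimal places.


KL divergence for Poisson:
KL = l1*log(l1/l2) - l1 + l2.
l1 = 10, l2 = 13.
log(10/13) = -0.262364.
l1*log(l1/l2) = 10 * -0.262364 = -2.623643.
KL = -2.623643 - 10 + 13 = 0.3764

0.3764


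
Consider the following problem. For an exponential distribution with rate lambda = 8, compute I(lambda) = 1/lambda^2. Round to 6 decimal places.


Fisher information for exponential: I(lambda) = 1/lambda^2.
lambda = 8, lambda^2 = 64.
I = 1/64 = 0.015625

0.015625
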